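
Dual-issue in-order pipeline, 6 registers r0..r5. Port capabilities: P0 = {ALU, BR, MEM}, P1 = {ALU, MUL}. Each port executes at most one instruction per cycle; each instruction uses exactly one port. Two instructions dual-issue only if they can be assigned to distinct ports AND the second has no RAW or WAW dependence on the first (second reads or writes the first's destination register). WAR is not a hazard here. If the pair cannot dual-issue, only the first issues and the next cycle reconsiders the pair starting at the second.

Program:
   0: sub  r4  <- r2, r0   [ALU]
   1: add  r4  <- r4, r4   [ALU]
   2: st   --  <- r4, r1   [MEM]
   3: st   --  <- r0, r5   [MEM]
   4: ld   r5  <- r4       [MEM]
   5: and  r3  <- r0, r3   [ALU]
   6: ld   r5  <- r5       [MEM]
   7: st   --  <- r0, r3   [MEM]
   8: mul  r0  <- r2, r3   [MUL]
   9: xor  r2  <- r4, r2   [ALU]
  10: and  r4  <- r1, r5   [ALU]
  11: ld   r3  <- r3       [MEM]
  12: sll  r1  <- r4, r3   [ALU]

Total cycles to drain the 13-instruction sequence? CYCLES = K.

#0 head=0: sub i0 RAW+WAW r4
#1 head=1: add i1 RAW r4
#2 head=2: st i2 no-port MEM/MEM
#3 head=3: st i3 no-port MEM/MEM
#4 head=4: ld+and i4/i5 2-wide
#5 head=6: ld i6 no-port MEM/MEM
#6 head=7: st+mul i7/i8 2-wide
#7 head=9: xor+and i9/i10 2-wide
#8 head=11: ld i11 RAW r3
#9 head=12: sll i12 tail

CYCLES = 10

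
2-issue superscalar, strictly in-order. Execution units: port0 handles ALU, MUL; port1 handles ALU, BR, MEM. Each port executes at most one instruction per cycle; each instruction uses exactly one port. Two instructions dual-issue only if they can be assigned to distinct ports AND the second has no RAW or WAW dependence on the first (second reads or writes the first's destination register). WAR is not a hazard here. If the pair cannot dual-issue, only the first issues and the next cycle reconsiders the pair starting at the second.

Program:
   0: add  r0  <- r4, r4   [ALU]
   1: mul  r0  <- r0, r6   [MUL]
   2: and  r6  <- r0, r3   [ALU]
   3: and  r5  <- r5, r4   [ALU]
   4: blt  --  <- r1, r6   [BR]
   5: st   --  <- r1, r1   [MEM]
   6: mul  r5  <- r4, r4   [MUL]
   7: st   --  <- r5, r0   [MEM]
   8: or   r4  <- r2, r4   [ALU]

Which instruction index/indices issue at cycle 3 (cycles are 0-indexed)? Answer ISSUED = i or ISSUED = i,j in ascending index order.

ISSUED = 4

#0 head=0: add i0 RAW+WAW r0
#1 head=1: mul i1 RAW r0
#2 head=2: and+and i2/i3 pair
#3 head=4: blt i4 no-port BR/MEM
#4 head=5: st+mul i5/i6 pair
#5 head=7: st+or i7/i8 pair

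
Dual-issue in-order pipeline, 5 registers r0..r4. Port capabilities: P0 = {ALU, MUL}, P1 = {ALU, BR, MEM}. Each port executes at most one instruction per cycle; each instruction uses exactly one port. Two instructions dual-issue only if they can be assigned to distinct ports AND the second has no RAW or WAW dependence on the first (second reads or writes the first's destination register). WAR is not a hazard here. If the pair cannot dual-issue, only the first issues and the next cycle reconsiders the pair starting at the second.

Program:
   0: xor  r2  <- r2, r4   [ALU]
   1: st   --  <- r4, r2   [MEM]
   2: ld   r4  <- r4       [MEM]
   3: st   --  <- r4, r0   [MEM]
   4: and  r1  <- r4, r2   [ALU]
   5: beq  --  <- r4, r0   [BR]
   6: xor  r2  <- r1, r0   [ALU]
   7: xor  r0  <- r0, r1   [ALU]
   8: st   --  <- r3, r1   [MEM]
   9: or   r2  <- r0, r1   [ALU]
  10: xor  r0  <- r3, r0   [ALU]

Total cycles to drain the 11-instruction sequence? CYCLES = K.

CYCLES = 7

#0 head=0: xor.ALU i0 RAW r2
#1 head=1: st.MEM i1 no-port MEM/MEM
#2 head=2: ld.MEM i2 no-port MEM/MEM
#3 head=3: st.MEM;and.ALU i3,i4 dual
#4 head=5: beq.BR;xor.ALU i5,i6 dual
#5 head=7: xor.ALU;st.MEM i7,i8 dual
#6 head=9: or.ALU;xor.ALU i9,i10 dual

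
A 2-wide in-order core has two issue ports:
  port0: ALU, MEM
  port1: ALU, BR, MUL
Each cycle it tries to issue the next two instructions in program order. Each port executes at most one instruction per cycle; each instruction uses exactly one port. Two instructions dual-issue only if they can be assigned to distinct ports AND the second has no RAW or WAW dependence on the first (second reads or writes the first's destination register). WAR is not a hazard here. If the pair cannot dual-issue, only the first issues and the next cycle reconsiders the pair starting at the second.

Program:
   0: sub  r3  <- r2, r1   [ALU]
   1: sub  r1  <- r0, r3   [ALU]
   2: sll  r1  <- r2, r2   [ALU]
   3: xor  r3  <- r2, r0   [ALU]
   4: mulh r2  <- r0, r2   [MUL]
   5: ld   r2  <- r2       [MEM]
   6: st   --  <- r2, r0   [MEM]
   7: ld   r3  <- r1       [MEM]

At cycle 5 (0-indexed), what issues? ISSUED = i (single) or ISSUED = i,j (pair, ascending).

c0: i0 sub  RAW r3
c1: i1 sub  WAW r1
c2: i2,i3 sll xor  pair
c3: i4 mulh  RAW+WAW r2
c4: i5 ld  no-port MEM/MEM
c5: i6 st  no-port MEM/MEM
c6: i7 ld  tail

ISSUED = 6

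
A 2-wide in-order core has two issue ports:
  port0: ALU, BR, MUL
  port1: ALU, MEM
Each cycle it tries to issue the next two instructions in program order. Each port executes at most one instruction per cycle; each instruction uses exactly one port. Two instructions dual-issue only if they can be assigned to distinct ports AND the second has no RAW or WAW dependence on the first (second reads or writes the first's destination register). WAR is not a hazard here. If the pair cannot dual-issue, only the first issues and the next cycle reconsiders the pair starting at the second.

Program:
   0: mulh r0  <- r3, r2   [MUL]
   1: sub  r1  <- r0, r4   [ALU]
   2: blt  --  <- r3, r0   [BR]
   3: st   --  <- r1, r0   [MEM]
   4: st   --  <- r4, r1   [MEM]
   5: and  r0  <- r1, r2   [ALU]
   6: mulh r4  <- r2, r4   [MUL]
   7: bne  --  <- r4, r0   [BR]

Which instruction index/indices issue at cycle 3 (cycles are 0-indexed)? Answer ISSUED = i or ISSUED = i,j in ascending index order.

ISSUED = 4,5

t=0 i0:mulh ; RAW r0
t=1 i1/i2:sub blt ; pair
t=2 i3:st ; no-port MEM/MEM
t=3 i4/i5:st and ; pair
t=4 i6:mulh ; no-port MUL/BR
t=5 i7:bne ; tail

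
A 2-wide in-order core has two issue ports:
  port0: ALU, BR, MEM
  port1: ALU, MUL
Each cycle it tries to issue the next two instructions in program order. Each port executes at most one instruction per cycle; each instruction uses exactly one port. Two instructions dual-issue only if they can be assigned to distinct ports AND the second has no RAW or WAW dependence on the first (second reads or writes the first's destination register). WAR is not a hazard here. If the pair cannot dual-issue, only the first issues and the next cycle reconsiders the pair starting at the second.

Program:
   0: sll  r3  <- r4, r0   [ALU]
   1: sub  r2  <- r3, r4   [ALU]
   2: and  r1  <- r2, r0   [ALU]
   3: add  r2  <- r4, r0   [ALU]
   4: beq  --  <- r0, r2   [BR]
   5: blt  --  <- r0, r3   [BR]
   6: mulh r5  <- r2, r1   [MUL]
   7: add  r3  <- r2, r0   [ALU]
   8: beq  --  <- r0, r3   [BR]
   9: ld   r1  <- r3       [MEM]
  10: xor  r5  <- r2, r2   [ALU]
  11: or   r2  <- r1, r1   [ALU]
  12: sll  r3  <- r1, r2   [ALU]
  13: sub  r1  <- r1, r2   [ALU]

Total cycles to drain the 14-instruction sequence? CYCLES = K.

#0 head=0: sll.ALU i0 RAW r3
#1 head=1: sub.ALU i1 RAW r2
#2 head=2: and.ALU add.ALU i2,i3 dual
#3 head=4: beq.BR i4 no-port BR/BR
#4 head=5: blt.BR mulh.MUL i5,i6 dual
#5 head=7: add.ALU i7 RAW r3
#6 head=8: beq.BR i8 no-port BR/MEM
#7 head=9: ld.MEM xor.ALU i9,i10 dual
#8 head=11: or.ALU i11 RAW r2
#9 head=12: sll.ALU sub.ALU i12,i13 dual

CYCLES = 10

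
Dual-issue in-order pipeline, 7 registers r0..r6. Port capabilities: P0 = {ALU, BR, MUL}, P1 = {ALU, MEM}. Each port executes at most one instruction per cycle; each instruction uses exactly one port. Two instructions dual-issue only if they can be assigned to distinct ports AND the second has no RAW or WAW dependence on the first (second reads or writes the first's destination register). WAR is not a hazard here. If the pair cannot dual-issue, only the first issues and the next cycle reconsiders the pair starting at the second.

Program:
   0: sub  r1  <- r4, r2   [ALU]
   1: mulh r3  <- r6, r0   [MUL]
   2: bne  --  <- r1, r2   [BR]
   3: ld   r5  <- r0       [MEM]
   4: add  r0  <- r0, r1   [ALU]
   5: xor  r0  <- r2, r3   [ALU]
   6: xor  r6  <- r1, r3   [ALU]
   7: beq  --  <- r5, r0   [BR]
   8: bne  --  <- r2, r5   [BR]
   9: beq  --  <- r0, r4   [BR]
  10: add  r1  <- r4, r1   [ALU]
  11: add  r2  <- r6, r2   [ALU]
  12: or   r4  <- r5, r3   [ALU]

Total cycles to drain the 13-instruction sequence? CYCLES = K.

0. sub.ALU/mulh.MUL @i0+i1  | pair
1. bne.BR/ld.MEM @i2+i3  | pair
2. add.ALU @i4  | WAW r0
3. xor.ALU/xor.ALU @i5+i6  | pair
4. beq.BR @i7  | no-port BR/BR
5. bne.BR @i8  | no-port BR/BR
6. beq.BR/add.ALU @i9+i10  | pair
7. add.ALU/or.ALU @i11+i12  | pair

CYCLES = 8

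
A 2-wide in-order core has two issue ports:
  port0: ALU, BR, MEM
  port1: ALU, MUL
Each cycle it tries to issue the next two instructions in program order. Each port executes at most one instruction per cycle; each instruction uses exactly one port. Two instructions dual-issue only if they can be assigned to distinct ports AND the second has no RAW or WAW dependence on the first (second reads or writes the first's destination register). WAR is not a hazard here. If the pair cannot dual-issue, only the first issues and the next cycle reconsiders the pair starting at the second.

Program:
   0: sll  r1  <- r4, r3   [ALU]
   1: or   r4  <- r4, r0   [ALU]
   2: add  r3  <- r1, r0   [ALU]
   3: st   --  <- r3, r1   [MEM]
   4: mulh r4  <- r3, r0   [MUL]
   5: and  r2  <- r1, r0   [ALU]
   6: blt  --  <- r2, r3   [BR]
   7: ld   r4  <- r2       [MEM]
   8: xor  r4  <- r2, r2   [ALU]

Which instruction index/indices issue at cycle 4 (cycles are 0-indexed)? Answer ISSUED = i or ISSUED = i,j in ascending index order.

ISSUED = 6

  cy0 -> i0,i1 (sll;or) pair
  cy1 -> i2 (add) RAW r3
  cy2 -> i3,i4 (st;mulh) pair
  cy3 -> i5 (and) RAW r2
  cy4 -> i6 (blt) no-port BR/MEM
  cy5 -> i7 (ld) WAW r4
  cy6 -> i8 (xor) tail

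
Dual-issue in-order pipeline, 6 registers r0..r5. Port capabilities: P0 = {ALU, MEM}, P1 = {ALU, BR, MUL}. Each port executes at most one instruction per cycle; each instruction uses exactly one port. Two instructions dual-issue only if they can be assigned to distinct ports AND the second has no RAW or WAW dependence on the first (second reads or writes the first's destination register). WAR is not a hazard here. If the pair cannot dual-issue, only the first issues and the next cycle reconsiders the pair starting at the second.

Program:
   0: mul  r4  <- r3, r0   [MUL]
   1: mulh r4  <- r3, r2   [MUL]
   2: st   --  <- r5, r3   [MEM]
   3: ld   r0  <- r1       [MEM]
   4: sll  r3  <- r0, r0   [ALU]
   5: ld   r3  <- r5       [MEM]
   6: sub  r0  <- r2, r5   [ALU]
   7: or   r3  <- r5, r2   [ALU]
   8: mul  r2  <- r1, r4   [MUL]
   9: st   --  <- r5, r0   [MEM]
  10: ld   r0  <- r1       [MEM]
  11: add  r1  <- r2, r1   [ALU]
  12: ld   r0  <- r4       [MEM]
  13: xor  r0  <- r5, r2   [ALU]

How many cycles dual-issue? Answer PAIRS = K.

c0: i0 mul.MUL  no-port MUL/MUL
c1: i1&i2 mulh.MUL st.MEM  dual
c2: i3 ld.MEM  RAW r0
c3: i4 sll.ALU  WAW r3
c4: i5&i6 ld.MEM sub.ALU  dual
c5: i7&i8 or.ALU mul.MUL  dual
c6: i9 st.MEM  no-port MEM/MEM
c7: i10&i11 ld.MEM add.ALU  dual
c8: i12 ld.MEM  WAW r0
c9: i13 xor.ALU  tail

PAIRS = 4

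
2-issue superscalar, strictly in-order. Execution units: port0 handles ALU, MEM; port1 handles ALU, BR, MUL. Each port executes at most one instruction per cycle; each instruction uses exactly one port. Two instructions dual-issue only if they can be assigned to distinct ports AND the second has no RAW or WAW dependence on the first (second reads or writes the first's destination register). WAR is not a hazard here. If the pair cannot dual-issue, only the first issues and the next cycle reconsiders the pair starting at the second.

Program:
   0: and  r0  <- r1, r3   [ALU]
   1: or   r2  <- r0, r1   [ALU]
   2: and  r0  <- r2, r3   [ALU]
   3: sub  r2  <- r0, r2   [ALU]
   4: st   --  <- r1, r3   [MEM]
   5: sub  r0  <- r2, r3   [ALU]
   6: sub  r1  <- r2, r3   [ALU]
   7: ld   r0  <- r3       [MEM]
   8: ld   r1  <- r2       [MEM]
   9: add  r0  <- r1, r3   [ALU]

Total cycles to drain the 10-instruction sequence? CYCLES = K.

CYCLES = 8

c0: i0 and.ALU  RAW r0
c1: i1 or.ALU  RAW r2
c2: i2 and.ALU  RAW r0
c3: i3+i4 sub.ALU+st.MEM  dual
c4: i5+i6 sub.ALU+sub.ALU  dual
c5: i7 ld.MEM  no-port MEM/MEM
c6: i8 ld.MEM  RAW r1
c7: i9 add.ALU  tail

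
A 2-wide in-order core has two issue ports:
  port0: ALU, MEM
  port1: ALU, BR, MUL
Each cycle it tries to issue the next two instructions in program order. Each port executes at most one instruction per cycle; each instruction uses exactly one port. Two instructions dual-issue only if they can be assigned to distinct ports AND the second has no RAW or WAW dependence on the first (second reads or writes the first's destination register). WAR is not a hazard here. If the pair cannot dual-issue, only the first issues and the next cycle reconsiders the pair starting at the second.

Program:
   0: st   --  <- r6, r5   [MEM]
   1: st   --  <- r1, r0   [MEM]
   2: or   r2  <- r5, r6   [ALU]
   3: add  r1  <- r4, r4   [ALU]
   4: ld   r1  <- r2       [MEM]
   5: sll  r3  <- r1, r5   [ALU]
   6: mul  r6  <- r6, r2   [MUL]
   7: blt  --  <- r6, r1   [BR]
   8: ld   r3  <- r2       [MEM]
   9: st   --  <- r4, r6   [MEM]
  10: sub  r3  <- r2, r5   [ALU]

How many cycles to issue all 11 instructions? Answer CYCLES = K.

t=0 i0:st ; no-port MEM/MEM
t=1 i1+i2:st+or ; pair
t=2 i3:add ; WAW r1
t=3 i4:ld ; RAW r1
t=4 i5+i6:sll+mul ; pair
t=5 i7+i8:blt+ld ; pair
t=6 i9+i10:st+sub ; pair

CYCLES = 7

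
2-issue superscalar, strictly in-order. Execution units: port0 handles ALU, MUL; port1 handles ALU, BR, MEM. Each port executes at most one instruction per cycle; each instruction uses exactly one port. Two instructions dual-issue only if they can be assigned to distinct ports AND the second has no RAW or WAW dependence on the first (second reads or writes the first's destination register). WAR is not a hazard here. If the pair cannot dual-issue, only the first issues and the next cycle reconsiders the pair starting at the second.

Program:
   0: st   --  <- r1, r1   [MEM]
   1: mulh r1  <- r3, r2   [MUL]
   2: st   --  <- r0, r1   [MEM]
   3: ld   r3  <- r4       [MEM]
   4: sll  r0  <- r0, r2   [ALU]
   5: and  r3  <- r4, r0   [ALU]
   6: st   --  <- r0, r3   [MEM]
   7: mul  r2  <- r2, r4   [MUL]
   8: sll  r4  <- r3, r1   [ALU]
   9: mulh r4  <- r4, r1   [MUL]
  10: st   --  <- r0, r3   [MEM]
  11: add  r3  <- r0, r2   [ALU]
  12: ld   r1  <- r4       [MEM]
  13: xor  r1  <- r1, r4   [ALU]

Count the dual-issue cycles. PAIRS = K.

PAIRS = 5

[0] i0&i1  st.MEM mulh.MUL  -- dual
[1] i2  st.MEM  -- no-port MEM/MEM
[2] i3&i4  ld.MEM sll.ALU  -- dual
[3] i5  and.ALU  -- RAW r3
[4] i6&i7  st.MEM mul.MUL  -- dual
[5] i8  sll.ALU  -- RAW+WAW r4
[6] i9&i10  mulh.MUL st.MEM  -- dual
[7] i11&i12  add.ALU ld.MEM  -- dual
[8] i13  xor.ALU  -- tail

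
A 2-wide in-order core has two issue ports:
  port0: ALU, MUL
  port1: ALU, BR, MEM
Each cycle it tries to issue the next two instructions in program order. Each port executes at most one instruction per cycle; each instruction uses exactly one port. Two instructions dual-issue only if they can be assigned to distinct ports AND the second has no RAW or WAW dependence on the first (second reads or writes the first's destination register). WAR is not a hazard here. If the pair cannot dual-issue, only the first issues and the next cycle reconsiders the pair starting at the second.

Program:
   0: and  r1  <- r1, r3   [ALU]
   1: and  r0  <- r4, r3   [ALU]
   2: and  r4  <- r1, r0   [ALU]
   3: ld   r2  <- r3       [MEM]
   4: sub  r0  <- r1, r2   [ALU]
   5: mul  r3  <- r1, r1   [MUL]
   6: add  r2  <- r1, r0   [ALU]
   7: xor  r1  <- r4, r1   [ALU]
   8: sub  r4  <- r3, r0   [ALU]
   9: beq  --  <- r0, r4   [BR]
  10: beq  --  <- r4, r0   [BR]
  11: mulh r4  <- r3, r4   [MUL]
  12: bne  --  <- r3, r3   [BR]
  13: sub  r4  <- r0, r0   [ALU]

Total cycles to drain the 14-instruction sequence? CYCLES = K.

CYCLES = 8

0. and.ALU/and.ALU @i0,i1  | 2-wide
1. and.ALU/ld.MEM @i2,i3  | 2-wide
2. sub.ALU/mul.MUL @i4,i5  | 2-wide
3. add.ALU/xor.ALU @i6,i7  | 2-wide
4. sub.ALU @i8  | RAW r4
5. beq.BR @i9  | no-port BR/BR
6. beq.BR/mulh.MUL @i10,i11  | 2-wide
7. bne.BR/sub.ALU @i12,i13  | 2-wide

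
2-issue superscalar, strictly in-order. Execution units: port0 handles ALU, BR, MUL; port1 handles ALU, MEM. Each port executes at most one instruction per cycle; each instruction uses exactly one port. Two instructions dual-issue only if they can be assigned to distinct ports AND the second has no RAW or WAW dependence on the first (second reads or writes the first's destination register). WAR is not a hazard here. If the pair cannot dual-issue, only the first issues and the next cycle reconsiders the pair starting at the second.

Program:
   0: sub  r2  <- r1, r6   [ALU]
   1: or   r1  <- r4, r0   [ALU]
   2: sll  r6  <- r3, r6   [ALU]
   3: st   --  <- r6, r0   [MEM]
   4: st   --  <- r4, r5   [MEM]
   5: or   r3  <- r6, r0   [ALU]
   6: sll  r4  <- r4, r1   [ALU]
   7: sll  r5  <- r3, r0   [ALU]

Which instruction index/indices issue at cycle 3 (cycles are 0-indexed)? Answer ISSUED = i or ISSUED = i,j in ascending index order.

ISSUED = 4,5

c0: i0&i1 sub.ALU;or.ALU  dual
c1: i2 sll.ALU  RAW r6
c2: i3 st.MEM  no-port MEM/MEM
c3: i4&i5 st.MEM;or.ALU  dual
c4: i6&i7 sll.ALU;sll.ALU  dual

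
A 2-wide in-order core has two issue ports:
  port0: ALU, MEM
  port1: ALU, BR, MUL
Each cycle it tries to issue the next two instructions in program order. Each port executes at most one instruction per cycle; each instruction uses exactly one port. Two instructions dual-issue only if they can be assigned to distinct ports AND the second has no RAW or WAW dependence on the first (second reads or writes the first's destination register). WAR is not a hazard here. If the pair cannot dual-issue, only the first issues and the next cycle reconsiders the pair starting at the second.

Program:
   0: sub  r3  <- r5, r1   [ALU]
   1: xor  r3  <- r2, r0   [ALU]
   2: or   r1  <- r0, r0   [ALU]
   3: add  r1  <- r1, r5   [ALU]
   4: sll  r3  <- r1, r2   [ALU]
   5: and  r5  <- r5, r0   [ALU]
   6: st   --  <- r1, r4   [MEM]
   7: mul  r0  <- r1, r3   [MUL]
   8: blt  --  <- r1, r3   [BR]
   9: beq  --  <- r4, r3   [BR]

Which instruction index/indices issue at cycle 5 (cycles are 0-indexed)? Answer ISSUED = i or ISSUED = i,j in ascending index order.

  cy0 -> i0 (sub) WAW r3
  cy1 -> i1/i2 (xor/or) pair
  cy2 -> i3 (add) RAW r1
  cy3 -> i4/i5 (sll/and) pair
  cy4 -> i6/i7 (st/mul) pair
  cy5 -> i8 (blt) no-port BR/BR
  cy6 -> i9 (beq) tail

ISSUED = 8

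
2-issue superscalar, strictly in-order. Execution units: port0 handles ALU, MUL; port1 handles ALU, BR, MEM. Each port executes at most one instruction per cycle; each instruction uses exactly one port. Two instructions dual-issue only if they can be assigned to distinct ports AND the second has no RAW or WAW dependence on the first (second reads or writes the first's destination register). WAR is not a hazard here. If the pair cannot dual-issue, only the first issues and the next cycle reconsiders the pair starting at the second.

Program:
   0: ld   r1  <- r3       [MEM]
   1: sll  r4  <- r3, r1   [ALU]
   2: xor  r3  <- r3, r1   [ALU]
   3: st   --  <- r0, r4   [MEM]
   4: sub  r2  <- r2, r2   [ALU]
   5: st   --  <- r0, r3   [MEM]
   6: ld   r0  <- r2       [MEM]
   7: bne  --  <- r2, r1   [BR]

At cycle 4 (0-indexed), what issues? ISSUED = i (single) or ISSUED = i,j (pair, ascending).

[0] i0  ld.MEM  -- RAW r1
[1] i1,i2  sll.ALU;xor.ALU  -- 2-wide
[2] i3,i4  st.MEM;sub.ALU  -- 2-wide
[3] i5  st.MEM  -- no-port MEM/MEM
[4] i6  ld.MEM  -- no-port MEM/BR
[5] i7  bne.BR  -- tail

ISSUED = 6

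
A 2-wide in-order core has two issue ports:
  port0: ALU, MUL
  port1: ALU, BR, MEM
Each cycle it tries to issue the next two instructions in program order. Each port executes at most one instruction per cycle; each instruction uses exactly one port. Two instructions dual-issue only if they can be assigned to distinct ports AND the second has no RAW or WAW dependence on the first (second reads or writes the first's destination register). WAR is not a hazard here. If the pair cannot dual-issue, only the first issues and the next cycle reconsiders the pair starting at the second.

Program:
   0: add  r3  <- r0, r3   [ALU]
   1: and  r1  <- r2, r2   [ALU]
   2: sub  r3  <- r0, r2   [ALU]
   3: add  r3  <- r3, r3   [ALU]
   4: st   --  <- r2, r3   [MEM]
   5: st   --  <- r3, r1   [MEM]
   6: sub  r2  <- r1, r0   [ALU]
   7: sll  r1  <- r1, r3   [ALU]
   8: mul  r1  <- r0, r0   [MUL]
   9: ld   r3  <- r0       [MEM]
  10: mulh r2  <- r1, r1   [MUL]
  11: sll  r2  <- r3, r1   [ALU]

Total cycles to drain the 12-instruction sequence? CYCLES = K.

  cy0 -> i0,i1 (add.ALU/and.ALU) 2-wide
  cy1 -> i2 (sub.ALU) RAW+WAW r3
  cy2 -> i3 (add.ALU) RAW r3
  cy3 -> i4 (st.MEM) no-port MEM/MEM
  cy4 -> i5,i6 (st.MEM/sub.ALU) 2-wide
  cy5 -> i7 (sll.ALU) WAW r1
  cy6 -> i8,i9 (mul.MUL/ld.MEM) 2-wide
  cy7 -> i10 (mulh.MUL) WAW r2
  cy8 -> i11 (sll.ALU) tail

CYCLES = 9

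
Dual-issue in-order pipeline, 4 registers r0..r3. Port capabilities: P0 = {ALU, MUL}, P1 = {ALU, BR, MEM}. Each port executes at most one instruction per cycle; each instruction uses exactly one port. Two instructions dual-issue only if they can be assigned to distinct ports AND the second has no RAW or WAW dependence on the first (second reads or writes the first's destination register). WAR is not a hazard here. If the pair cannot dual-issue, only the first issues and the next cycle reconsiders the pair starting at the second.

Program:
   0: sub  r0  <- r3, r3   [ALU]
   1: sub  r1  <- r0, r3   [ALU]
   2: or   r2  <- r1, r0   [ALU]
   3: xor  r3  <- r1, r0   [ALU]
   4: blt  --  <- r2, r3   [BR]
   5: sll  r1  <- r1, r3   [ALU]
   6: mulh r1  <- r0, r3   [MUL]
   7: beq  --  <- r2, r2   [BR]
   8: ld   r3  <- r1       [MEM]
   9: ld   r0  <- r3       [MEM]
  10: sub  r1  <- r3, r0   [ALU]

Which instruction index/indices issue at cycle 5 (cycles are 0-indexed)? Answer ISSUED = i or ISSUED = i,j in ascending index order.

#0 head=0: sub.ALU i0 RAW r0
#1 head=1: sub.ALU i1 RAW r1
#2 head=2: or.ALU xor.ALU i2&i3 2-wide
#3 head=4: blt.BR sll.ALU i4&i5 2-wide
#4 head=6: mulh.MUL beq.BR i6&i7 2-wide
#5 head=8: ld.MEM i8 no-port MEM/MEM
#6 head=9: ld.MEM i9 RAW r0
#7 head=10: sub.ALU i10 tail

ISSUED = 8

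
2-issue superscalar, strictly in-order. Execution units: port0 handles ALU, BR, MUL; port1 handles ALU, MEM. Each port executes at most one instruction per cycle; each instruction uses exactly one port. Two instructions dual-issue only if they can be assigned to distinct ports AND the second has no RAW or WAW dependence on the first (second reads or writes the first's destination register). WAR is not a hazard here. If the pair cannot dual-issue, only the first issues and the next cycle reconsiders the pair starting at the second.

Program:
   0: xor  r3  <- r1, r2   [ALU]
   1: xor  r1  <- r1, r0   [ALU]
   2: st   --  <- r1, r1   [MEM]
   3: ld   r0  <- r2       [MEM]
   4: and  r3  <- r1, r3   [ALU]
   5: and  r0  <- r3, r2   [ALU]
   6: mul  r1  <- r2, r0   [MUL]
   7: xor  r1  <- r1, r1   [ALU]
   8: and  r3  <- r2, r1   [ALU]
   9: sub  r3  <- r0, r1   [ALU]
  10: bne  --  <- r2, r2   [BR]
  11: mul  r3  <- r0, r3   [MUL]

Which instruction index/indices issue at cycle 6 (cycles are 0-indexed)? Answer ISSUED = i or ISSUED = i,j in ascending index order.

ISSUED = 8

#0 head=0: xor xor i0/i1 pair
#1 head=2: st i2 no-port MEM/MEM
#2 head=3: ld and i3/i4 pair
#3 head=5: and i5 RAW r0
#4 head=6: mul i6 RAW+WAW r1
#5 head=7: xor i7 RAW r1
#6 head=8: and i8 WAW r3
#7 head=9: sub bne i9/i10 pair
#8 head=11: mul i11 tail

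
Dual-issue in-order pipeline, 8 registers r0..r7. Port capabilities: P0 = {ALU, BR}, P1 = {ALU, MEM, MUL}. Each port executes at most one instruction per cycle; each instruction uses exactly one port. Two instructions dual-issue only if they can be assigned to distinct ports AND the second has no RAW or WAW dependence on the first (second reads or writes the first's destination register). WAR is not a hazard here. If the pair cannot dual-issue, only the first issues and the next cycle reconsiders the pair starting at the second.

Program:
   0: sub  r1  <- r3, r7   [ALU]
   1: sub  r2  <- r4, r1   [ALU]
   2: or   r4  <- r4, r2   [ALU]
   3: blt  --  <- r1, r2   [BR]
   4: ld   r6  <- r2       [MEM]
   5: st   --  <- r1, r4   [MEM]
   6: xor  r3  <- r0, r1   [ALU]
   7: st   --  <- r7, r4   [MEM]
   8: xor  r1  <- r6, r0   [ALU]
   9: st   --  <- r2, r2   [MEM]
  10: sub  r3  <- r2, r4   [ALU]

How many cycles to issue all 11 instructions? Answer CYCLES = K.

c0: i0 sub  RAW r1
c1: i1 sub  RAW r2
c2: i2+i3 or+blt  2-wide
c3: i4 ld  no-port MEM/MEM
c4: i5+i6 st+xor  2-wide
c5: i7+i8 st+xor  2-wide
c6: i9+i10 st+sub  2-wide

CYCLES = 7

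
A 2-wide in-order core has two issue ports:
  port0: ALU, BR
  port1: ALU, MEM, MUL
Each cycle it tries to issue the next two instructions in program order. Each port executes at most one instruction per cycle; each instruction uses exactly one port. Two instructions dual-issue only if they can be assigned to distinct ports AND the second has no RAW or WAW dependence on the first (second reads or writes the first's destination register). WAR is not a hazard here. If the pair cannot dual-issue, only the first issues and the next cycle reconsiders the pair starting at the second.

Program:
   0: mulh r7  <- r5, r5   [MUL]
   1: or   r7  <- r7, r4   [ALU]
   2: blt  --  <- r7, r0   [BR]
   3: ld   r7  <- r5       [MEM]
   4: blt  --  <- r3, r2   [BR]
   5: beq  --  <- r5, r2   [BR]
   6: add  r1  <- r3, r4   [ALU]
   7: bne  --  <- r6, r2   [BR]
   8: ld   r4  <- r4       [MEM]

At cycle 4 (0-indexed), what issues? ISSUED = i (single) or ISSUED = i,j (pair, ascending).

t=0 i0:mulh.MUL ; RAW+WAW r7
t=1 i1:or.ALU ; RAW r7
t=2 i2+i3:blt.BR ld.MEM ; pair
t=3 i4:blt.BR ; no-port BR/BR
t=4 i5+i6:beq.BR add.ALU ; pair
t=5 i7+i8:bne.BR ld.MEM ; pair

ISSUED = 5,6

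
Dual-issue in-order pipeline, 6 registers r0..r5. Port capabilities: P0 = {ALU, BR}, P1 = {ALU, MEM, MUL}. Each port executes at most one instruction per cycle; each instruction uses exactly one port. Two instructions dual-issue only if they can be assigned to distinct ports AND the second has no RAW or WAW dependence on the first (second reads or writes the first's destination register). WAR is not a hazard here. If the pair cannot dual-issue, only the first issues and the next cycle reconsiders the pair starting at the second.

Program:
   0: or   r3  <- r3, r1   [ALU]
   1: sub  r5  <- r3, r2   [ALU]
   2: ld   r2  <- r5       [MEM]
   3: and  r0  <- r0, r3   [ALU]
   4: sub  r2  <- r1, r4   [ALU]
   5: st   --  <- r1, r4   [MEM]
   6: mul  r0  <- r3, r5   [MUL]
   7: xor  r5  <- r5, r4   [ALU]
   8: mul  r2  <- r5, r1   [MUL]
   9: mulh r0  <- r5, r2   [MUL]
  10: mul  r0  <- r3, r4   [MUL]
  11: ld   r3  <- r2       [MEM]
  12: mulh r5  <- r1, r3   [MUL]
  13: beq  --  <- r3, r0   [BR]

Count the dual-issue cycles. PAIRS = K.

#0 head=0: or i0 RAW r3
#1 head=1: sub i1 RAW r5
#2 head=2: ld/and i2&i3 pair
#3 head=4: sub/st i4&i5 pair
#4 head=6: mul/xor i6&i7 pair
#5 head=8: mul i8 no-port MUL/MUL
#6 head=9: mulh i9 no-port MUL/MUL
#7 head=10: mul i10 no-port MUL/MEM
#8 head=11: ld i11 no-port MEM/MUL
#9 head=12: mulh/beq i12&i13 pair

PAIRS = 4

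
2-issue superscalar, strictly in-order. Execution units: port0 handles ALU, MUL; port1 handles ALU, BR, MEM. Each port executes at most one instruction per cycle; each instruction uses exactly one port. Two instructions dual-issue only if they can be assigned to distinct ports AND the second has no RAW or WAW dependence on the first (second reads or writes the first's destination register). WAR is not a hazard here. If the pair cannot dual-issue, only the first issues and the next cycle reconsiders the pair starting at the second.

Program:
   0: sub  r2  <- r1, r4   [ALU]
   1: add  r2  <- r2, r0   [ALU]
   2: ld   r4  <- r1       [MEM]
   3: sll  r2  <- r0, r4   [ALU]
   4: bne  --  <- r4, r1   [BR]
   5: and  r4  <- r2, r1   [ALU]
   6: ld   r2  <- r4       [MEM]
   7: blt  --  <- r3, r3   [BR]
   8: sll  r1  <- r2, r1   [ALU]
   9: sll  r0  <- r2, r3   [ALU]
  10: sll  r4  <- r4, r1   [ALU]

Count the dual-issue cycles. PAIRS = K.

#0 head=0: sub i0 RAW+WAW r2
#1 head=1: add ld i1,i2 2-wide
#2 head=3: sll bne i3,i4 2-wide
#3 head=5: and i5 RAW r4
#4 head=6: ld i6 no-port MEM/BR
#5 head=7: blt sll i7,i8 2-wide
#6 head=9: sll sll i9,i10 2-wide

PAIRS = 4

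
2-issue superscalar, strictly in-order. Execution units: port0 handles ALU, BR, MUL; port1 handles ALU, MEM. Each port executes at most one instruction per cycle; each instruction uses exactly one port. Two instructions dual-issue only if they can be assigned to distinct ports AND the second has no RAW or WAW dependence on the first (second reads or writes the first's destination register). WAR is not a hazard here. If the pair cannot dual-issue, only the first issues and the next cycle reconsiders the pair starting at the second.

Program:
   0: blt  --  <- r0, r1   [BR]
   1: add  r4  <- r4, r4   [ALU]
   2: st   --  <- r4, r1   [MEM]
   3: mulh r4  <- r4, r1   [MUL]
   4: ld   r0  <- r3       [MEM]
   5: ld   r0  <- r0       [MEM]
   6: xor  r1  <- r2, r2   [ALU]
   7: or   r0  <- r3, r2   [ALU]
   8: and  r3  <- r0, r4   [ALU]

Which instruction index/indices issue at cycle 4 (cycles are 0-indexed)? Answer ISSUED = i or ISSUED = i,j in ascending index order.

[0] i0&i1  blt;add  -- dual
[1] i2&i3  st;mulh  -- dual
[2] i4  ld  -- no-port MEM/MEM
[3] i5&i6  ld;xor  -- dual
[4] i7  or  -- RAW r0
[5] i8  and  -- tail

ISSUED = 7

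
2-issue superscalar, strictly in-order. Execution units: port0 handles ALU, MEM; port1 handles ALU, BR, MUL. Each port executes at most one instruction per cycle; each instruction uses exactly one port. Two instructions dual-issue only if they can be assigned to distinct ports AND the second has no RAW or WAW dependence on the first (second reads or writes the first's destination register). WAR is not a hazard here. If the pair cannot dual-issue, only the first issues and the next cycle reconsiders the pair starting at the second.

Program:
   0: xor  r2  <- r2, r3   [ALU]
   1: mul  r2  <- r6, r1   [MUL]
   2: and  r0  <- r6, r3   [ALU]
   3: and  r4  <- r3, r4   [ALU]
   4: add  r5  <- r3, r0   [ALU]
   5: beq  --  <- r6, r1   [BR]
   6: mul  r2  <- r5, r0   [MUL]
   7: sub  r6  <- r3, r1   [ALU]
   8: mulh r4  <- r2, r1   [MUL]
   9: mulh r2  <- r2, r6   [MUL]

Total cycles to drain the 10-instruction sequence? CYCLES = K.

#0 head=0: xor.ALU i0 WAW r2
#1 head=1: mul.MUL;and.ALU i1/i2 2-wide
#2 head=3: and.ALU;add.ALU i3/i4 2-wide
#3 head=5: beq.BR i5 no-port BR/MUL
#4 head=6: mul.MUL;sub.ALU i6/i7 2-wide
#5 head=8: mulh.MUL i8 no-port MUL/MUL
#6 head=9: mulh.MUL i9 tail

CYCLES = 7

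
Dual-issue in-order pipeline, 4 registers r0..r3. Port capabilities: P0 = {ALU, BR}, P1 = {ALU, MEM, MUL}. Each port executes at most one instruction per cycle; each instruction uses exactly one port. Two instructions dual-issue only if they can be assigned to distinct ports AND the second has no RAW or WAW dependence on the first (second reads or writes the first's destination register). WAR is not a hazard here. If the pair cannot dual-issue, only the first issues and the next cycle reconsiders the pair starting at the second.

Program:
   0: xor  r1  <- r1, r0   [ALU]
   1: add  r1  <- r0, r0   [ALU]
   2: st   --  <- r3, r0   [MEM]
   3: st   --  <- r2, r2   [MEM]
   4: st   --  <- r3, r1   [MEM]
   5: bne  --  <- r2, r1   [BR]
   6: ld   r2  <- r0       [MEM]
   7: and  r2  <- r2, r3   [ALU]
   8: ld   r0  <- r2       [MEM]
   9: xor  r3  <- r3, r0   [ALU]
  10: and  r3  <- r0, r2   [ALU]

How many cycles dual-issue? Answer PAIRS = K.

#0 head=0: xor i0 WAW r1
#1 head=1: add/st i1&i2 2-wide
#2 head=3: st i3 no-port MEM/MEM
#3 head=4: st/bne i4&i5 2-wide
#4 head=6: ld i6 RAW+WAW r2
#5 head=7: and i7 RAW r2
#6 head=8: ld i8 RAW r0
#7 head=9: xor i9 WAW r3
#8 head=10: and i10 tail

PAIRS = 2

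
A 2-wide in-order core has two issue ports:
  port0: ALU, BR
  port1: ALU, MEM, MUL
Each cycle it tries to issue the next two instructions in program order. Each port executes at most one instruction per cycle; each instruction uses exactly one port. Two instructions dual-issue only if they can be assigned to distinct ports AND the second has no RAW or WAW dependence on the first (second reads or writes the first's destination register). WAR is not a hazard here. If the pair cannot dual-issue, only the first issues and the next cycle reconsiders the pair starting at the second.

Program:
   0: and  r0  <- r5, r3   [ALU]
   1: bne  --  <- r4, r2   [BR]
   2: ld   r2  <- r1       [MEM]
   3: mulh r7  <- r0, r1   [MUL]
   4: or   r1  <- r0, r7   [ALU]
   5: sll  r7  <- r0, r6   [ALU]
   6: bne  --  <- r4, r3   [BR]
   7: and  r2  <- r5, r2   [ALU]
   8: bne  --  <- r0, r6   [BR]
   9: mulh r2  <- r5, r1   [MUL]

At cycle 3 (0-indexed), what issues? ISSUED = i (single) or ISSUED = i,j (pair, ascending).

c0: i0,i1 and+bne  pair
c1: i2 ld  no-port MEM/MUL
c2: i3 mulh  RAW r7
c3: i4,i5 or+sll  pair
c4: i6,i7 bne+and  pair
c5: i8,i9 bne+mulh  pair

ISSUED = 4,5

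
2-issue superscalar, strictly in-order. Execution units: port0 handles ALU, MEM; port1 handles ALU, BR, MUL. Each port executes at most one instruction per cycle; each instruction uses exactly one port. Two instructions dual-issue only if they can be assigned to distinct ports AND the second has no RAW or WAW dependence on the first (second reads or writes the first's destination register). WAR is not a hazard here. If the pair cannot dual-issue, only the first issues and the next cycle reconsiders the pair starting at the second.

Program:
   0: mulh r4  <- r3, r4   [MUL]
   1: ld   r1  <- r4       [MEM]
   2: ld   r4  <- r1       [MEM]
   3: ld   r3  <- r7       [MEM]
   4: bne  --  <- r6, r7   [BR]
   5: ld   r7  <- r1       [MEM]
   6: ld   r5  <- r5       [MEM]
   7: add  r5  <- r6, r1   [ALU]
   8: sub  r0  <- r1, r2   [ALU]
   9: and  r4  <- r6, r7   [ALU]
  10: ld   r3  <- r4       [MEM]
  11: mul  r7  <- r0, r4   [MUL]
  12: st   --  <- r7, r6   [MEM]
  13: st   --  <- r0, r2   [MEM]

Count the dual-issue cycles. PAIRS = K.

PAIRS = 3

t=0 i0:mulh.MUL ; RAW r4
t=1 i1:ld.MEM ; no-port MEM/MEM
t=2 i2:ld.MEM ; no-port MEM/MEM
t=3 i3&i4:ld.MEM bne.BR ; dual
t=4 i5:ld.MEM ; no-port MEM/MEM
t=5 i6:ld.MEM ; WAW r5
t=6 i7&i8:add.ALU sub.ALU ; dual
t=7 i9:and.ALU ; RAW r4
t=8 i10&i11:ld.MEM mul.MUL ; dual
t=9 i12:st.MEM ; no-port MEM/MEM
t=10 i13:st.MEM ; tail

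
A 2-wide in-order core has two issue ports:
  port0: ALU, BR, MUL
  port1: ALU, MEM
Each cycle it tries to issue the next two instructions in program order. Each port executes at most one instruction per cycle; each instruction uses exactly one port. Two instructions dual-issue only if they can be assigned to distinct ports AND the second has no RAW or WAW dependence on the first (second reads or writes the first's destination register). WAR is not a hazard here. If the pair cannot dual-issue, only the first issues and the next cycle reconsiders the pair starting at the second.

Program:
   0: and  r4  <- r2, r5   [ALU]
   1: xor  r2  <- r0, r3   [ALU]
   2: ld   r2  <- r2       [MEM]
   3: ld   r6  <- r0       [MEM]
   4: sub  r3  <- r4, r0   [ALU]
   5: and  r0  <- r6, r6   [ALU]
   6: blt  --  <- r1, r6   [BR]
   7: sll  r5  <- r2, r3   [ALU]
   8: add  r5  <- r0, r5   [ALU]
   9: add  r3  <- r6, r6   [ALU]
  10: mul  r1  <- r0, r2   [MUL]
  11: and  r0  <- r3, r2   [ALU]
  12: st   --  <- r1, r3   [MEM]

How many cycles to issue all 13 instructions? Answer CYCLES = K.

CYCLES = 8

t=0 i0,i1:and+xor ; dual
t=1 i2:ld ; no-port MEM/MEM
t=2 i3,i4:ld+sub ; dual
t=3 i5,i6:and+blt ; dual
t=4 i7:sll ; RAW+WAW r5
t=5 i8,i9:add+add ; dual
t=6 i10,i11:mul+and ; dual
t=7 i12:st ; tail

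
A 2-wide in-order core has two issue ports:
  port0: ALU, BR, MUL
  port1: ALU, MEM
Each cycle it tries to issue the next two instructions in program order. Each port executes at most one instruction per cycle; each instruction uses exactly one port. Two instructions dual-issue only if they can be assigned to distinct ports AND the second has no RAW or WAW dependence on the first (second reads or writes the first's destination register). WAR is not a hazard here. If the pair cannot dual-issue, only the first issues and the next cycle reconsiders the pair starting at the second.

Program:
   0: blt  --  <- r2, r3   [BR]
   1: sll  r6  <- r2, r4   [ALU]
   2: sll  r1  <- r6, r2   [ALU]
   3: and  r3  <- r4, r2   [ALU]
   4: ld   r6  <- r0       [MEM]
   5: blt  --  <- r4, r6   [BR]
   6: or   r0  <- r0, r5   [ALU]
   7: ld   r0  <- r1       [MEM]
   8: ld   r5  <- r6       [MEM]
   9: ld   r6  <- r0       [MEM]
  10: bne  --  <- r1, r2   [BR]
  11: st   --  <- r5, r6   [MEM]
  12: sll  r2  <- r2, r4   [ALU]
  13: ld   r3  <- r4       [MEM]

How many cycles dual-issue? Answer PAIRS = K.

c0: i0,i1 blt.BR sll.ALU  pair
c1: i2,i3 sll.ALU and.ALU  pair
c2: i4 ld.MEM  RAW r6
c3: i5,i6 blt.BR or.ALU  pair
c4: i7 ld.MEM  no-port MEM/MEM
c5: i8 ld.MEM  no-port MEM/MEM
c6: i9,i10 ld.MEM bne.BR  pair
c7: i11,i12 st.MEM sll.ALU  pair
c8: i13 ld.MEM  tail

PAIRS = 5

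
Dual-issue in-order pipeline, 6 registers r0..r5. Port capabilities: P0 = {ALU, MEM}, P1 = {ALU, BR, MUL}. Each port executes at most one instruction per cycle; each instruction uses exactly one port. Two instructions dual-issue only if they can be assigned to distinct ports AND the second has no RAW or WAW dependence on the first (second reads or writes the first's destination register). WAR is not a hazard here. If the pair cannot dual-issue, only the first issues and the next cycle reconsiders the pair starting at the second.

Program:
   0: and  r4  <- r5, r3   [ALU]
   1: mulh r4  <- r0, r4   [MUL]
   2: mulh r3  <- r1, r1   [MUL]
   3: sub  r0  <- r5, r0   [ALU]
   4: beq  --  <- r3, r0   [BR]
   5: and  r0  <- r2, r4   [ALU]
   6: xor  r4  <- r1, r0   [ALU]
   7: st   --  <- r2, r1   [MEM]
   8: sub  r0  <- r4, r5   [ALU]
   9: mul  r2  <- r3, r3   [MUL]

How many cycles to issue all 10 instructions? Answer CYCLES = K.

c0: i0 and.ALU  RAW+WAW r4
c1: i1 mulh.MUL  no-port MUL/MUL
c2: i2/i3 mulh.MUL+sub.ALU  pair
c3: i4/i5 beq.BR+and.ALU  pair
c4: i6/i7 xor.ALU+st.MEM  pair
c5: i8/i9 sub.ALU+mul.MUL  pair

CYCLES = 6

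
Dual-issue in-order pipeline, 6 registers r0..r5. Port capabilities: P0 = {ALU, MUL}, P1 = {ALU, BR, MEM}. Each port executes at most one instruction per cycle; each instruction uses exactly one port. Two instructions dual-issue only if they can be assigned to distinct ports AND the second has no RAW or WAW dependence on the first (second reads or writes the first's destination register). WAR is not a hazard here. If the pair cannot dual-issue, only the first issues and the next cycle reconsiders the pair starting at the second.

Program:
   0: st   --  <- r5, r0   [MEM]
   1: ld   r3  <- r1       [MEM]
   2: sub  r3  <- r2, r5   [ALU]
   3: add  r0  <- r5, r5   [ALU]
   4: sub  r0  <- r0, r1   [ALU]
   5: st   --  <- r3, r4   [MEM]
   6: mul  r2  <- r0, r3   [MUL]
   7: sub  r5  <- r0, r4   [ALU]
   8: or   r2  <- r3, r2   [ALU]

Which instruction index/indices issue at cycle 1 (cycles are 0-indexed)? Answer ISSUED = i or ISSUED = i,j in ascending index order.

ISSUED = 1

#0 head=0: st i0 no-port MEM/MEM
#1 head=1: ld i1 WAW r3
#2 head=2: sub;add i2,i3 2-wide
#3 head=4: sub;st i4,i5 2-wide
#4 head=6: mul;sub i6,i7 2-wide
#5 head=8: or i8 tail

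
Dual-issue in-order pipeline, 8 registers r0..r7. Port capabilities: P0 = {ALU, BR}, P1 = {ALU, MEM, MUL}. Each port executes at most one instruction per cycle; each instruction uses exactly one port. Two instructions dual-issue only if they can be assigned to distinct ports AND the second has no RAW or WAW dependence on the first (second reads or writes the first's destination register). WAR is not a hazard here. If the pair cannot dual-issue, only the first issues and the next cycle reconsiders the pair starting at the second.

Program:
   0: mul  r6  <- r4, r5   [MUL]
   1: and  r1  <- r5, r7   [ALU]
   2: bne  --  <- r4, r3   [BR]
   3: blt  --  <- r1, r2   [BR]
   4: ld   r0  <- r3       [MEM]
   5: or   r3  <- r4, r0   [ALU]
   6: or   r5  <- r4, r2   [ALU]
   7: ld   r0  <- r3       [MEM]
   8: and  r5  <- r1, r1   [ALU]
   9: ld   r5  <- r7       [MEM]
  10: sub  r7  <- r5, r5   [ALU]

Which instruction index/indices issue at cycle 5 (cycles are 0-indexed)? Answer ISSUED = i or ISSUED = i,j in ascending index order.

ISSUED = 9

#0 head=0: mul+and i0,i1 2-wide
#1 head=2: bne i2 no-port BR/BR
#2 head=3: blt+ld i3,i4 2-wide
#3 head=5: or+or i5,i6 2-wide
#4 head=7: ld+and i7,i8 2-wide
#5 head=9: ld i9 RAW r5
#6 head=10: sub i10 tail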